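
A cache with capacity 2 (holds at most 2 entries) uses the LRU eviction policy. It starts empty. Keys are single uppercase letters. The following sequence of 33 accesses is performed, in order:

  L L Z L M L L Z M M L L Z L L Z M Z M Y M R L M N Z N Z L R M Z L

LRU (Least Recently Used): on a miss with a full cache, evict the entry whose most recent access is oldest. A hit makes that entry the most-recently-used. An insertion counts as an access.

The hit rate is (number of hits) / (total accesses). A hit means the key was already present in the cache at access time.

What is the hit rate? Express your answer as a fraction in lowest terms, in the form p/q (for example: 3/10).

Answer: 14/33

Derivation:
LRU simulation (capacity=2):
  1. access L: MISS. Cache (LRU->MRU): [L]
  2. access L: HIT. Cache (LRU->MRU): [L]
  3. access Z: MISS. Cache (LRU->MRU): [L Z]
  4. access L: HIT. Cache (LRU->MRU): [Z L]
  5. access M: MISS, evict Z. Cache (LRU->MRU): [L M]
  6. access L: HIT. Cache (LRU->MRU): [M L]
  7. access L: HIT. Cache (LRU->MRU): [M L]
  8. access Z: MISS, evict M. Cache (LRU->MRU): [L Z]
  9. access M: MISS, evict L. Cache (LRU->MRU): [Z M]
  10. access M: HIT. Cache (LRU->MRU): [Z M]
  11. access L: MISS, evict Z. Cache (LRU->MRU): [M L]
  12. access L: HIT. Cache (LRU->MRU): [M L]
  13. access Z: MISS, evict M. Cache (LRU->MRU): [L Z]
  14. access L: HIT. Cache (LRU->MRU): [Z L]
  15. access L: HIT. Cache (LRU->MRU): [Z L]
  16. access Z: HIT. Cache (LRU->MRU): [L Z]
  17. access M: MISS, evict L. Cache (LRU->MRU): [Z M]
  18. access Z: HIT. Cache (LRU->MRU): [M Z]
  19. access M: HIT. Cache (LRU->MRU): [Z M]
  20. access Y: MISS, evict Z. Cache (LRU->MRU): [M Y]
  21. access M: HIT. Cache (LRU->MRU): [Y M]
  22. access R: MISS, evict Y. Cache (LRU->MRU): [M R]
  23. access L: MISS, evict M. Cache (LRU->MRU): [R L]
  24. access M: MISS, evict R. Cache (LRU->MRU): [L M]
  25. access N: MISS, evict L. Cache (LRU->MRU): [M N]
  26. access Z: MISS, evict M. Cache (LRU->MRU): [N Z]
  27. access N: HIT. Cache (LRU->MRU): [Z N]
  28. access Z: HIT. Cache (LRU->MRU): [N Z]
  29. access L: MISS, evict N. Cache (LRU->MRU): [Z L]
  30. access R: MISS, evict Z. Cache (LRU->MRU): [L R]
  31. access M: MISS, evict L. Cache (LRU->MRU): [R M]
  32. access Z: MISS, evict R. Cache (LRU->MRU): [M Z]
  33. access L: MISS, evict M. Cache (LRU->MRU): [Z L]
Total: 14 hits, 19 misses, 17 evictions

Hit rate = 14/33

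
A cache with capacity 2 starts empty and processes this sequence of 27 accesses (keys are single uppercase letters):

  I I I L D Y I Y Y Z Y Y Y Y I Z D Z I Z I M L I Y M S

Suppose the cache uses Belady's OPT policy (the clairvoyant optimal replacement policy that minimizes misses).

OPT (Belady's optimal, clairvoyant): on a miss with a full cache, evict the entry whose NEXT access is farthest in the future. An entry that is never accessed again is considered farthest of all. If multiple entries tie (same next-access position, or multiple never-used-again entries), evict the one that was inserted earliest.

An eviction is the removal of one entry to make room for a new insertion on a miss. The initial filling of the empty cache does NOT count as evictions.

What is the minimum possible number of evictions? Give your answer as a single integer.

OPT (Belady) simulation (capacity=2):
  1. access I: MISS. Cache: [I]
  2. access I: HIT. Next use of I: step 3. Cache: [I]
  3. access I: HIT. Next use of I: step 7. Cache: [I]
  4. access L: MISS. Cache: [I L]
  5. access D: MISS, evict L (next use: step 23). Cache: [I D]
  6. access Y: MISS, evict D (next use: step 17). Cache: [I Y]
  7. access I: HIT. Next use of I: step 15. Cache: [I Y]
  8. access Y: HIT. Next use of Y: step 9. Cache: [I Y]
  9. access Y: HIT. Next use of Y: step 11. Cache: [I Y]
  10. access Z: MISS, evict I (next use: step 15). Cache: [Y Z]
  11. access Y: HIT. Next use of Y: step 12. Cache: [Y Z]
  12. access Y: HIT. Next use of Y: step 13. Cache: [Y Z]
  13. access Y: HIT. Next use of Y: step 14. Cache: [Y Z]
  14. access Y: HIT. Next use of Y: step 25. Cache: [Y Z]
  15. access I: MISS, evict Y (next use: step 25). Cache: [Z I]
  16. access Z: HIT. Next use of Z: step 18. Cache: [Z I]
  17. access D: MISS, evict I (next use: step 19). Cache: [Z D]
  18. access Z: HIT. Next use of Z: step 20. Cache: [Z D]
  19. access I: MISS, evict D (next use: never). Cache: [Z I]
  20. access Z: HIT. Next use of Z: never. Cache: [Z I]
  21. access I: HIT. Next use of I: step 24. Cache: [Z I]
  22. access M: MISS, evict Z (next use: never). Cache: [I M]
  23. access L: MISS, evict M (next use: step 26). Cache: [I L]
  24. access I: HIT. Next use of I: never. Cache: [I L]
  25. access Y: MISS, evict I (next use: never). Cache: [L Y]
  26. access M: MISS, evict L (next use: never). Cache: [Y M]
  27. access S: MISS, evict Y (next use: never). Cache: [M S]
Total: 14 hits, 13 misses, 11 evictions

Answer: 11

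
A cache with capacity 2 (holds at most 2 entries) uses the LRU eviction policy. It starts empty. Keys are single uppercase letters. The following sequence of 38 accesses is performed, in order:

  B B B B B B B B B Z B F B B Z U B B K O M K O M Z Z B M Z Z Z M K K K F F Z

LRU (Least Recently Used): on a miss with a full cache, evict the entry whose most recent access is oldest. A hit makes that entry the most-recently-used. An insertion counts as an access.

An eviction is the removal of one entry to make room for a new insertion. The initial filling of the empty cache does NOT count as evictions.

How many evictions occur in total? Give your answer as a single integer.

LRU simulation (capacity=2):
  1. access B: MISS. Cache (LRU->MRU): [B]
  2. access B: HIT. Cache (LRU->MRU): [B]
  3. access B: HIT. Cache (LRU->MRU): [B]
  4. access B: HIT. Cache (LRU->MRU): [B]
  5. access B: HIT. Cache (LRU->MRU): [B]
  6. access B: HIT. Cache (LRU->MRU): [B]
  7. access B: HIT. Cache (LRU->MRU): [B]
  8. access B: HIT. Cache (LRU->MRU): [B]
  9. access B: HIT. Cache (LRU->MRU): [B]
  10. access Z: MISS. Cache (LRU->MRU): [B Z]
  11. access B: HIT. Cache (LRU->MRU): [Z B]
  12. access F: MISS, evict Z. Cache (LRU->MRU): [B F]
  13. access B: HIT. Cache (LRU->MRU): [F B]
  14. access B: HIT. Cache (LRU->MRU): [F B]
  15. access Z: MISS, evict F. Cache (LRU->MRU): [B Z]
  16. access U: MISS, evict B. Cache (LRU->MRU): [Z U]
  17. access B: MISS, evict Z. Cache (LRU->MRU): [U B]
  18. access B: HIT. Cache (LRU->MRU): [U B]
  19. access K: MISS, evict U. Cache (LRU->MRU): [B K]
  20. access O: MISS, evict B. Cache (LRU->MRU): [K O]
  21. access M: MISS, evict K. Cache (LRU->MRU): [O M]
  22. access K: MISS, evict O. Cache (LRU->MRU): [M K]
  23. access O: MISS, evict M. Cache (LRU->MRU): [K O]
  24. access M: MISS, evict K. Cache (LRU->MRU): [O M]
  25. access Z: MISS, evict O. Cache (LRU->MRU): [M Z]
  26. access Z: HIT. Cache (LRU->MRU): [M Z]
  27. access B: MISS, evict M. Cache (LRU->MRU): [Z B]
  28. access M: MISS, evict Z. Cache (LRU->MRU): [B M]
  29. access Z: MISS, evict B. Cache (LRU->MRU): [M Z]
  30. access Z: HIT. Cache (LRU->MRU): [M Z]
  31. access Z: HIT. Cache (LRU->MRU): [M Z]
  32. access M: HIT. Cache (LRU->MRU): [Z M]
  33. access K: MISS, evict Z. Cache (LRU->MRU): [M K]
  34. access K: HIT. Cache (LRU->MRU): [M K]
  35. access K: HIT. Cache (LRU->MRU): [M K]
  36. access F: MISS, evict M. Cache (LRU->MRU): [K F]
  37. access F: HIT. Cache (LRU->MRU): [K F]
  38. access Z: MISS, evict K. Cache (LRU->MRU): [F Z]
Total: 19 hits, 19 misses, 17 evictions

Answer: 17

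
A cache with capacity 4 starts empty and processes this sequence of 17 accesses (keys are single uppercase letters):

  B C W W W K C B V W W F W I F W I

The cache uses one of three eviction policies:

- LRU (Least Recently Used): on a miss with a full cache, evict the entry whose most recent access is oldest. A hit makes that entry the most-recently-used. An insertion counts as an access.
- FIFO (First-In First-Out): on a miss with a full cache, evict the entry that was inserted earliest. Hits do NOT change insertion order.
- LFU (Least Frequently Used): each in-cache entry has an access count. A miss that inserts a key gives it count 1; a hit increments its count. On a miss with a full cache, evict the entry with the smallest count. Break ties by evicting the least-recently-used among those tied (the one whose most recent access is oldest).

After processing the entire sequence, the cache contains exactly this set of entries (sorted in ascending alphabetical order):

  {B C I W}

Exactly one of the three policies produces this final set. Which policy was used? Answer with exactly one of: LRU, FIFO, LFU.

Answer: LFU

Derivation:
Simulating under each policy and comparing final sets:
  LRU: final set = {F I V W} -> differs
  FIFO: final set = {F I V W} -> differs
  LFU: final set = {B C I W} -> MATCHES target
Only LFU produces the target set.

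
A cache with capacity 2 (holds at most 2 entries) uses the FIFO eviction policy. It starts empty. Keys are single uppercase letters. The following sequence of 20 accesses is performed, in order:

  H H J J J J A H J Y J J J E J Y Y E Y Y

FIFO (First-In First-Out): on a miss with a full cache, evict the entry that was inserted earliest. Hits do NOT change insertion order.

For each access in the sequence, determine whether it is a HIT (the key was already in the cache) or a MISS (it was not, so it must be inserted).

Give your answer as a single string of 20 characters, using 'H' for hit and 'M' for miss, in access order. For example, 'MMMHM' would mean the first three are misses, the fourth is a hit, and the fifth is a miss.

FIFO simulation (capacity=2):
  1. access H: MISS. Cache (old->new): [H]
  2. access H: HIT. Cache (old->new): [H]
  3. access J: MISS. Cache (old->new): [H J]
  4. access J: HIT. Cache (old->new): [H J]
  5. access J: HIT. Cache (old->new): [H J]
  6. access J: HIT. Cache (old->new): [H J]
  7. access A: MISS, evict H. Cache (old->new): [J A]
  8. access H: MISS, evict J. Cache (old->new): [A H]
  9. access J: MISS, evict A. Cache (old->new): [H J]
  10. access Y: MISS, evict H. Cache (old->new): [J Y]
  11. access J: HIT. Cache (old->new): [J Y]
  12. access J: HIT. Cache (old->new): [J Y]
  13. access J: HIT. Cache (old->new): [J Y]
  14. access E: MISS, evict J. Cache (old->new): [Y E]
  15. access J: MISS, evict Y. Cache (old->new): [E J]
  16. access Y: MISS, evict E. Cache (old->new): [J Y]
  17. access Y: HIT. Cache (old->new): [J Y]
  18. access E: MISS, evict J. Cache (old->new): [Y E]
  19. access Y: HIT. Cache (old->new): [Y E]
  20. access Y: HIT. Cache (old->new): [Y E]
Total: 10 hits, 10 misses, 8 evictions

Answer: MHMHHHMMMMHHHMMMHMHH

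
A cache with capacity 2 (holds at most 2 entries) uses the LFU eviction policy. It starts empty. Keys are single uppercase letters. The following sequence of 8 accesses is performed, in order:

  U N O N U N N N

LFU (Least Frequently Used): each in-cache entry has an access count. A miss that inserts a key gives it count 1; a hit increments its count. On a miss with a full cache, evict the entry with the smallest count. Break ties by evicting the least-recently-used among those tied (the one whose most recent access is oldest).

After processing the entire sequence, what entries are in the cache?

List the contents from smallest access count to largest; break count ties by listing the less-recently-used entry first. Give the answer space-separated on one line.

Answer: U N

Derivation:
LFU simulation (capacity=2):
  1. access U: MISS. Cache: [U(c=1)]
  2. access N: MISS. Cache: [U(c=1) N(c=1)]
  3. access O: MISS, evict U(c=1). Cache: [N(c=1) O(c=1)]
  4. access N: HIT, count now 2. Cache: [O(c=1) N(c=2)]
  5. access U: MISS, evict O(c=1). Cache: [U(c=1) N(c=2)]
  6. access N: HIT, count now 3. Cache: [U(c=1) N(c=3)]
  7. access N: HIT, count now 4. Cache: [U(c=1) N(c=4)]
  8. access N: HIT, count now 5. Cache: [U(c=1) N(c=5)]
Total: 4 hits, 4 misses, 2 evictions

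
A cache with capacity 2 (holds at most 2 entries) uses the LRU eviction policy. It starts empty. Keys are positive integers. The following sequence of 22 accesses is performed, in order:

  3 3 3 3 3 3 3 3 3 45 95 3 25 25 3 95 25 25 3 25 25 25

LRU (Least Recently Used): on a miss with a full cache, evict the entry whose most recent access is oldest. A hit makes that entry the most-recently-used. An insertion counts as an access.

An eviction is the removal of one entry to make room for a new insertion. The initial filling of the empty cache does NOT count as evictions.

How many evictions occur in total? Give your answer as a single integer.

LRU simulation (capacity=2):
  1. access 3: MISS. Cache (LRU->MRU): [3]
  2. access 3: HIT. Cache (LRU->MRU): [3]
  3. access 3: HIT. Cache (LRU->MRU): [3]
  4. access 3: HIT. Cache (LRU->MRU): [3]
  5. access 3: HIT. Cache (LRU->MRU): [3]
  6. access 3: HIT. Cache (LRU->MRU): [3]
  7. access 3: HIT. Cache (LRU->MRU): [3]
  8. access 3: HIT. Cache (LRU->MRU): [3]
  9. access 3: HIT. Cache (LRU->MRU): [3]
  10. access 45: MISS. Cache (LRU->MRU): [3 45]
  11. access 95: MISS, evict 3. Cache (LRU->MRU): [45 95]
  12. access 3: MISS, evict 45. Cache (LRU->MRU): [95 3]
  13. access 25: MISS, evict 95. Cache (LRU->MRU): [3 25]
  14. access 25: HIT. Cache (LRU->MRU): [3 25]
  15. access 3: HIT. Cache (LRU->MRU): [25 3]
  16. access 95: MISS, evict 25. Cache (LRU->MRU): [3 95]
  17. access 25: MISS, evict 3. Cache (LRU->MRU): [95 25]
  18. access 25: HIT. Cache (LRU->MRU): [95 25]
  19. access 3: MISS, evict 95. Cache (LRU->MRU): [25 3]
  20. access 25: HIT. Cache (LRU->MRU): [3 25]
  21. access 25: HIT. Cache (LRU->MRU): [3 25]
  22. access 25: HIT. Cache (LRU->MRU): [3 25]
Total: 14 hits, 8 misses, 6 evictions

Answer: 6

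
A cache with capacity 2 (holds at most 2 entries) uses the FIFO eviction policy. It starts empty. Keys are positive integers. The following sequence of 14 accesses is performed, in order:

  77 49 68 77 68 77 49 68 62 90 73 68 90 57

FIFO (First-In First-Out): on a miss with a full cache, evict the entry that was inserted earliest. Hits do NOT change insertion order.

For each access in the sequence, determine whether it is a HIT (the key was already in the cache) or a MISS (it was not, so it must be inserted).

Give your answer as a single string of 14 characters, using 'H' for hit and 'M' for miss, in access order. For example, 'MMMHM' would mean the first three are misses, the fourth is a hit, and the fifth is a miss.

FIFO simulation (capacity=2):
  1. access 77: MISS. Cache (old->new): [77]
  2. access 49: MISS. Cache (old->new): [77 49]
  3. access 68: MISS, evict 77. Cache (old->new): [49 68]
  4. access 77: MISS, evict 49. Cache (old->new): [68 77]
  5. access 68: HIT. Cache (old->new): [68 77]
  6. access 77: HIT. Cache (old->new): [68 77]
  7. access 49: MISS, evict 68. Cache (old->new): [77 49]
  8. access 68: MISS, evict 77. Cache (old->new): [49 68]
  9. access 62: MISS, evict 49. Cache (old->new): [68 62]
  10. access 90: MISS, evict 68. Cache (old->new): [62 90]
  11. access 73: MISS, evict 62. Cache (old->new): [90 73]
  12. access 68: MISS, evict 90. Cache (old->new): [73 68]
  13. access 90: MISS, evict 73. Cache (old->new): [68 90]
  14. access 57: MISS, evict 68. Cache (old->new): [90 57]
Total: 2 hits, 12 misses, 10 evictions

Answer: MMMMHHMMMMMMMM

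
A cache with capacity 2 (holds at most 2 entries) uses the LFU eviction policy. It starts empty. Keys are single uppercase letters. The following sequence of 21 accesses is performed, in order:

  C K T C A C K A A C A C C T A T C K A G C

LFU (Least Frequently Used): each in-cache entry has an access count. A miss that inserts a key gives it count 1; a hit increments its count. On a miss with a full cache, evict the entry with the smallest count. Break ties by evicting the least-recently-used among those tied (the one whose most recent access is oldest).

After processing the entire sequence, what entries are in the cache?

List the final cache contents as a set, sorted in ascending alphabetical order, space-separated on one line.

Answer: C G

Derivation:
LFU simulation (capacity=2):
  1. access C: MISS. Cache: [C(c=1)]
  2. access K: MISS. Cache: [C(c=1) K(c=1)]
  3. access T: MISS, evict C(c=1). Cache: [K(c=1) T(c=1)]
  4. access C: MISS, evict K(c=1). Cache: [T(c=1) C(c=1)]
  5. access A: MISS, evict T(c=1). Cache: [C(c=1) A(c=1)]
  6. access C: HIT, count now 2. Cache: [A(c=1) C(c=2)]
  7. access K: MISS, evict A(c=1). Cache: [K(c=1) C(c=2)]
  8. access A: MISS, evict K(c=1). Cache: [A(c=1) C(c=2)]
  9. access A: HIT, count now 2. Cache: [C(c=2) A(c=2)]
  10. access C: HIT, count now 3. Cache: [A(c=2) C(c=3)]
  11. access A: HIT, count now 3. Cache: [C(c=3) A(c=3)]
  12. access C: HIT, count now 4. Cache: [A(c=3) C(c=4)]
  13. access C: HIT, count now 5. Cache: [A(c=3) C(c=5)]
  14. access T: MISS, evict A(c=3). Cache: [T(c=1) C(c=5)]
  15. access A: MISS, evict T(c=1). Cache: [A(c=1) C(c=5)]
  16. access T: MISS, evict A(c=1). Cache: [T(c=1) C(c=5)]
  17. access C: HIT, count now 6. Cache: [T(c=1) C(c=6)]
  18. access K: MISS, evict T(c=1). Cache: [K(c=1) C(c=6)]
  19. access A: MISS, evict K(c=1). Cache: [A(c=1) C(c=6)]
  20. access G: MISS, evict A(c=1). Cache: [G(c=1) C(c=6)]
  21. access C: HIT, count now 7. Cache: [G(c=1) C(c=7)]
Total: 8 hits, 13 misses, 11 evictions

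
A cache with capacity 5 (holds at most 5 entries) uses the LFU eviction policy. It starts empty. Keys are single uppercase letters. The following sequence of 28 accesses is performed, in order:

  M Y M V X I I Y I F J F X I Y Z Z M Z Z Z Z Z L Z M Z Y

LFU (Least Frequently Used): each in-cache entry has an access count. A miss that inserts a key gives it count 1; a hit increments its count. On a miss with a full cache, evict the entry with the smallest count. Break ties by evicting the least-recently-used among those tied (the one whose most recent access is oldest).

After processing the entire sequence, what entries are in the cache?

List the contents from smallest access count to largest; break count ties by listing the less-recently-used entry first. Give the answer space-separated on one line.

Answer: L I M Y Z

Derivation:
LFU simulation (capacity=5):
  1. access M: MISS. Cache: [M(c=1)]
  2. access Y: MISS. Cache: [M(c=1) Y(c=1)]
  3. access M: HIT, count now 2. Cache: [Y(c=1) M(c=2)]
  4. access V: MISS. Cache: [Y(c=1) V(c=1) M(c=2)]
  5. access X: MISS. Cache: [Y(c=1) V(c=1) X(c=1) M(c=2)]
  6. access I: MISS. Cache: [Y(c=1) V(c=1) X(c=1) I(c=1) M(c=2)]
  7. access I: HIT, count now 2. Cache: [Y(c=1) V(c=1) X(c=1) M(c=2) I(c=2)]
  8. access Y: HIT, count now 2. Cache: [V(c=1) X(c=1) M(c=2) I(c=2) Y(c=2)]
  9. access I: HIT, count now 3. Cache: [V(c=1) X(c=1) M(c=2) Y(c=2) I(c=3)]
  10. access F: MISS, evict V(c=1). Cache: [X(c=1) F(c=1) M(c=2) Y(c=2) I(c=3)]
  11. access J: MISS, evict X(c=1). Cache: [F(c=1) J(c=1) M(c=2) Y(c=2) I(c=3)]
  12. access F: HIT, count now 2. Cache: [J(c=1) M(c=2) Y(c=2) F(c=2) I(c=3)]
  13. access X: MISS, evict J(c=1). Cache: [X(c=1) M(c=2) Y(c=2) F(c=2) I(c=3)]
  14. access I: HIT, count now 4. Cache: [X(c=1) M(c=2) Y(c=2) F(c=2) I(c=4)]
  15. access Y: HIT, count now 3. Cache: [X(c=1) M(c=2) F(c=2) Y(c=3) I(c=4)]
  16. access Z: MISS, evict X(c=1). Cache: [Z(c=1) M(c=2) F(c=2) Y(c=3) I(c=4)]
  17. access Z: HIT, count now 2. Cache: [M(c=2) F(c=2) Z(c=2) Y(c=3) I(c=4)]
  18. access M: HIT, count now 3. Cache: [F(c=2) Z(c=2) Y(c=3) M(c=3) I(c=4)]
  19. access Z: HIT, count now 3. Cache: [F(c=2) Y(c=3) M(c=3) Z(c=3) I(c=4)]
  20. access Z: HIT, count now 4. Cache: [F(c=2) Y(c=3) M(c=3) I(c=4) Z(c=4)]
  21. access Z: HIT, count now 5. Cache: [F(c=2) Y(c=3) M(c=3) I(c=4) Z(c=5)]
  22. access Z: HIT, count now 6. Cache: [F(c=2) Y(c=3) M(c=3) I(c=4) Z(c=6)]
  23. access Z: HIT, count now 7. Cache: [F(c=2) Y(c=3) M(c=3) I(c=4) Z(c=7)]
  24. access L: MISS, evict F(c=2). Cache: [L(c=1) Y(c=3) M(c=3) I(c=4) Z(c=7)]
  25. access Z: HIT, count now 8. Cache: [L(c=1) Y(c=3) M(c=3) I(c=4) Z(c=8)]
  26. access M: HIT, count now 4. Cache: [L(c=1) Y(c=3) I(c=4) M(c=4) Z(c=8)]
  27. access Z: HIT, count now 9. Cache: [L(c=1) Y(c=3) I(c=4) M(c=4) Z(c=9)]
  28. access Y: HIT, count now 4. Cache: [L(c=1) I(c=4) M(c=4) Y(c=4) Z(c=9)]
Total: 18 hits, 10 misses, 5 evictions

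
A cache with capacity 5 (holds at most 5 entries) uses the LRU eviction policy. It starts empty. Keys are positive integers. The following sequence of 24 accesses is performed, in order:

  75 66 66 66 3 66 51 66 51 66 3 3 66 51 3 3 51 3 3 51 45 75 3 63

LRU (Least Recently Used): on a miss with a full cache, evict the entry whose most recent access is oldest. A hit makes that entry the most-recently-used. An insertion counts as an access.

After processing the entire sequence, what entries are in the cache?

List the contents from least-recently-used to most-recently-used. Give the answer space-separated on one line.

LRU simulation (capacity=5):
  1. access 75: MISS. Cache (LRU->MRU): [75]
  2. access 66: MISS. Cache (LRU->MRU): [75 66]
  3. access 66: HIT. Cache (LRU->MRU): [75 66]
  4. access 66: HIT. Cache (LRU->MRU): [75 66]
  5. access 3: MISS. Cache (LRU->MRU): [75 66 3]
  6. access 66: HIT. Cache (LRU->MRU): [75 3 66]
  7. access 51: MISS. Cache (LRU->MRU): [75 3 66 51]
  8. access 66: HIT. Cache (LRU->MRU): [75 3 51 66]
  9. access 51: HIT. Cache (LRU->MRU): [75 3 66 51]
  10. access 66: HIT. Cache (LRU->MRU): [75 3 51 66]
  11. access 3: HIT. Cache (LRU->MRU): [75 51 66 3]
  12. access 3: HIT. Cache (LRU->MRU): [75 51 66 3]
  13. access 66: HIT. Cache (LRU->MRU): [75 51 3 66]
  14. access 51: HIT. Cache (LRU->MRU): [75 3 66 51]
  15. access 3: HIT. Cache (LRU->MRU): [75 66 51 3]
  16. access 3: HIT. Cache (LRU->MRU): [75 66 51 3]
  17. access 51: HIT. Cache (LRU->MRU): [75 66 3 51]
  18. access 3: HIT. Cache (LRU->MRU): [75 66 51 3]
  19. access 3: HIT. Cache (LRU->MRU): [75 66 51 3]
  20. access 51: HIT. Cache (LRU->MRU): [75 66 3 51]
  21. access 45: MISS. Cache (LRU->MRU): [75 66 3 51 45]
  22. access 75: HIT. Cache (LRU->MRU): [66 3 51 45 75]
  23. access 3: HIT. Cache (LRU->MRU): [66 51 45 75 3]
  24. access 63: MISS, evict 66. Cache (LRU->MRU): [51 45 75 3 63]
Total: 18 hits, 6 misses, 1 evictions

Answer: 51 45 75 3 63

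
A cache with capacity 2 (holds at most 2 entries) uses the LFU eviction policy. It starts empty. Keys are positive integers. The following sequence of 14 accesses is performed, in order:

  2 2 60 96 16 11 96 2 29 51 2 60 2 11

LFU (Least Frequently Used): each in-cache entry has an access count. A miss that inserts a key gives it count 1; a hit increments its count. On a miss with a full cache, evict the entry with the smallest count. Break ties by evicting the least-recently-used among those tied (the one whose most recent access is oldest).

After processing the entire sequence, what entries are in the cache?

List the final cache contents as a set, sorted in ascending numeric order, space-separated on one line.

LFU simulation (capacity=2):
  1. access 2: MISS. Cache: [2(c=1)]
  2. access 2: HIT, count now 2. Cache: [2(c=2)]
  3. access 60: MISS. Cache: [60(c=1) 2(c=2)]
  4. access 96: MISS, evict 60(c=1). Cache: [96(c=1) 2(c=2)]
  5. access 16: MISS, evict 96(c=1). Cache: [16(c=1) 2(c=2)]
  6. access 11: MISS, evict 16(c=1). Cache: [11(c=1) 2(c=2)]
  7. access 96: MISS, evict 11(c=1). Cache: [96(c=1) 2(c=2)]
  8. access 2: HIT, count now 3. Cache: [96(c=1) 2(c=3)]
  9. access 29: MISS, evict 96(c=1). Cache: [29(c=1) 2(c=3)]
  10. access 51: MISS, evict 29(c=1). Cache: [51(c=1) 2(c=3)]
  11. access 2: HIT, count now 4. Cache: [51(c=1) 2(c=4)]
  12. access 60: MISS, evict 51(c=1). Cache: [60(c=1) 2(c=4)]
  13. access 2: HIT, count now 5. Cache: [60(c=1) 2(c=5)]
  14. access 11: MISS, evict 60(c=1). Cache: [11(c=1) 2(c=5)]
Total: 4 hits, 10 misses, 8 evictions

Answer: 2 11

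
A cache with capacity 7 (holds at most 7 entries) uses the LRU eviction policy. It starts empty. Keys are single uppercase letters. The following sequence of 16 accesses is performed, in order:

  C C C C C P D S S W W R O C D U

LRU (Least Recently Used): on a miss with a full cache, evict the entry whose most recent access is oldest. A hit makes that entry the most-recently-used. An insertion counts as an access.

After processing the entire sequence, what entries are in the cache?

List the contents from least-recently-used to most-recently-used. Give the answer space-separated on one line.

LRU simulation (capacity=7):
  1. access C: MISS. Cache (LRU->MRU): [C]
  2. access C: HIT. Cache (LRU->MRU): [C]
  3. access C: HIT. Cache (LRU->MRU): [C]
  4. access C: HIT. Cache (LRU->MRU): [C]
  5. access C: HIT. Cache (LRU->MRU): [C]
  6. access P: MISS. Cache (LRU->MRU): [C P]
  7. access D: MISS. Cache (LRU->MRU): [C P D]
  8. access S: MISS. Cache (LRU->MRU): [C P D S]
  9. access S: HIT. Cache (LRU->MRU): [C P D S]
  10. access W: MISS. Cache (LRU->MRU): [C P D S W]
  11. access W: HIT. Cache (LRU->MRU): [C P D S W]
  12. access R: MISS. Cache (LRU->MRU): [C P D S W R]
  13. access O: MISS. Cache (LRU->MRU): [C P D S W R O]
  14. access C: HIT. Cache (LRU->MRU): [P D S W R O C]
  15. access D: HIT. Cache (LRU->MRU): [P S W R O C D]
  16. access U: MISS, evict P. Cache (LRU->MRU): [S W R O C D U]
Total: 8 hits, 8 misses, 1 evictions

Answer: S W R O C D U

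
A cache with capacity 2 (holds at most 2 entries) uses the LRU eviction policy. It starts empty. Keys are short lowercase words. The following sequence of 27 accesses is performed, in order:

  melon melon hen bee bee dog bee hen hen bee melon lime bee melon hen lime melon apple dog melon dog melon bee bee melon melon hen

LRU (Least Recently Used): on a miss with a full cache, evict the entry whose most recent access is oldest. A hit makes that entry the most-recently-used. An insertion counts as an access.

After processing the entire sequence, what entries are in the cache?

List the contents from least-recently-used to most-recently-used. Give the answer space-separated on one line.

LRU simulation (capacity=2):
  1. access melon: MISS. Cache (LRU->MRU): [melon]
  2. access melon: HIT. Cache (LRU->MRU): [melon]
  3. access hen: MISS. Cache (LRU->MRU): [melon hen]
  4. access bee: MISS, evict melon. Cache (LRU->MRU): [hen bee]
  5. access bee: HIT. Cache (LRU->MRU): [hen bee]
  6. access dog: MISS, evict hen. Cache (LRU->MRU): [bee dog]
  7. access bee: HIT. Cache (LRU->MRU): [dog bee]
  8. access hen: MISS, evict dog. Cache (LRU->MRU): [bee hen]
  9. access hen: HIT. Cache (LRU->MRU): [bee hen]
  10. access bee: HIT. Cache (LRU->MRU): [hen bee]
  11. access melon: MISS, evict hen. Cache (LRU->MRU): [bee melon]
  12. access lime: MISS, evict bee. Cache (LRU->MRU): [melon lime]
  13. access bee: MISS, evict melon. Cache (LRU->MRU): [lime bee]
  14. access melon: MISS, evict lime. Cache (LRU->MRU): [bee melon]
  15. access hen: MISS, evict bee. Cache (LRU->MRU): [melon hen]
  16. access lime: MISS, evict melon. Cache (LRU->MRU): [hen lime]
  17. access melon: MISS, evict hen. Cache (LRU->MRU): [lime melon]
  18. access apple: MISS, evict lime. Cache (LRU->MRU): [melon apple]
  19. access dog: MISS, evict melon. Cache (LRU->MRU): [apple dog]
  20. access melon: MISS, evict apple. Cache (LRU->MRU): [dog melon]
  21. access dog: HIT. Cache (LRU->MRU): [melon dog]
  22. access melon: HIT. Cache (LRU->MRU): [dog melon]
  23. access bee: MISS, evict dog. Cache (LRU->MRU): [melon bee]
  24. access bee: HIT. Cache (LRU->MRU): [melon bee]
  25. access melon: HIT. Cache (LRU->MRU): [bee melon]
  26. access melon: HIT. Cache (LRU->MRU): [bee melon]
  27. access hen: MISS, evict bee. Cache (LRU->MRU): [melon hen]
Total: 10 hits, 17 misses, 15 evictions

Answer: melon hen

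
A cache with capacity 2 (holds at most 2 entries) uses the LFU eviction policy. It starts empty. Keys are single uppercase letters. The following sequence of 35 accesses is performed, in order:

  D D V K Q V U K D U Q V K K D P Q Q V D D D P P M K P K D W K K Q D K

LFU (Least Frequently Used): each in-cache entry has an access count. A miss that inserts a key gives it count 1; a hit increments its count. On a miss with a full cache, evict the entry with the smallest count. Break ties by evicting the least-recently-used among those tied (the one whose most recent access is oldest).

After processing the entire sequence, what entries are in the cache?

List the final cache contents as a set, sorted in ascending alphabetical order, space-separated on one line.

Answer: D K

Derivation:
LFU simulation (capacity=2):
  1. access D: MISS. Cache: [D(c=1)]
  2. access D: HIT, count now 2. Cache: [D(c=2)]
  3. access V: MISS. Cache: [V(c=1) D(c=2)]
  4. access K: MISS, evict V(c=1). Cache: [K(c=1) D(c=2)]
  5. access Q: MISS, evict K(c=1). Cache: [Q(c=1) D(c=2)]
  6. access V: MISS, evict Q(c=1). Cache: [V(c=1) D(c=2)]
  7. access U: MISS, evict V(c=1). Cache: [U(c=1) D(c=2)]
  8. access K: MISS, evict U(c=1). Cache: [K(c=1) D(c=2)]
  9. access D: HIT, count now 3. Cache: [K(c=1) D(c=3)]
  10. access U: MISS, evict K(c=1). Cache: [U(c=1) D(c=3)]
  11. access Q: MISS, evict U(c=1). Cache: [Q(c=1) D(c=3)]
  12. access V: MISS, evict Q(c=1). Cache: [V(c=1) D(c=3)]
  13. access K: MISS, evict V(c=1). Cache: [K(c=1) D(c=3)]
  14. access K: HIT, count now 2. Cache: [K(c=2) D(c=3)]
  15. access D: HIT, count now 4. Cache: [K(c=2) D(c=4)]
  16. access P: MISS, evict K(c=2). Cache: [P(c=1) D(c=4)]
  17. access Q: MISS, evict P(c=1). Cache: [Q(c=1) D(c=4)]
  18. access Q: HIT, count now 2. Cache: [Q(c=2) D(c=4)]
  19. access V: MISS, evict Q(c=2). Cache: [V(c=1) D(c=4)]
  20. access D: HIT, count now 5. Cache: [V(c=1) D(c=5)]
  21. access D: HIT, count now 6. Cache: [V(c=1) D(c=6)]
  22. access D: HIT, count now 7. Cache: [V(c=1) D(c=7)]
  23. access P: MISS, evict V(c=1). Cache: [P(c=1) D(c=7)]
  24. access P: HIT, count now 2. Cache: [P(c=2) D(c=7)]
  25. access M: MISS, evict P(c=2). Cache: [M(c=1) D(c=7)]
  26. access K: MISS, evict M(c=1). Cache: [K(c=1) D(c=7)]
  27. access P: MISS, evict K(c=1). Cache: [P(c=1) D(c=7)]
  28. access K: MISS, evict P(c=1). Cache: [K(c=1) D(c=7)]
  29. access D: HIT, count now 8. Cache: [K(c=1) D(c=8)]
  30. access W: MISS, evict K(c=1). Cache: [W(c=1) D(c=8)]
  31. access K: MISS, evict W(c=1). Cache: [K(c=1) D(c=8)]
  32. access K: HIT, count now 2. Cache: [K(c=2) D(c=8)]
  33. access Q: MISS, evict K(c=2). Cache: [Q(c=1) D(c=8)]
  34. access D: HIT, count now 9. Cache: [Q(c=1) D(c=9)]
  35. access K: MISS, evict Q(c=1). Cache: [K(c=1) D(c=9)]
Total: 12 hits, 23 misses, 21 evictions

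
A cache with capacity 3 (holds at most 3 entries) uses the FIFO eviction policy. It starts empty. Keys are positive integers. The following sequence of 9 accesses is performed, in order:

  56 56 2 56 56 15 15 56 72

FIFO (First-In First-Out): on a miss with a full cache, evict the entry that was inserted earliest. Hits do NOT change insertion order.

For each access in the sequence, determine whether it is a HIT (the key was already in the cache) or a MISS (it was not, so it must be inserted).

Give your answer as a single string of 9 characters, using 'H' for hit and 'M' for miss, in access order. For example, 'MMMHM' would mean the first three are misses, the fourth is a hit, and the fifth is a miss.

FIFO simulation (capacity=3):
  1. access 56: MISS. Cache (old->new): [56]
  2. access 56: HIT. Cache (old->new): [56]
  3. access 2: MISS. Cache (old->new): [56 2]
  4. access 56: HIT. Cache (old->new): [56 2]
  5. access 56: HIT. Cache (old->new): [56 2]
  6. access 15: MISS. Cache (old->new): [56 2 15]
  7. access 15: HIT. Cache (old->new): [56 2 15]
  8. access 56: HIT. Cache (old->new): [56 2 15]
  9. access 72: MISS, evict 56. Cache (old->new): [2 15 72]
Total: 5 hits, 4 misses, 1 evictions

Answer: MHMHHMHHM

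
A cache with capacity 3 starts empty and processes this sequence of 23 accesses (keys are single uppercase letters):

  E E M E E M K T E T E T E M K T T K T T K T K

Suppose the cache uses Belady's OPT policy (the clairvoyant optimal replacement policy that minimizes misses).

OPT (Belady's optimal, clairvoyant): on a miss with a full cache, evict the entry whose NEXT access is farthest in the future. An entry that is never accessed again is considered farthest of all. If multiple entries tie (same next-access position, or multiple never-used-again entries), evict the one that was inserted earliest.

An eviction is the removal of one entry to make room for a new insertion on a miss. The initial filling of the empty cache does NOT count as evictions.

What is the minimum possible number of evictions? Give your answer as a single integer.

OPT (Belady) simulation (capacity=3):
  1. access E: MISS. Cache: [E]
  2. access E: HIT. Next use of E: step 4. Cache: [E]
  3. access M: MISS. Cache: [E M]
  4. access E: HIT. Next use of E: step 5. Cache: [E M]
  5. access E: HIT. Next use of E: step 9. Cache: [E M]
  6. access M: HIT. Next use of M: step 14. Cache: [E M]
  7. access K: MISS. Cache: [E M K]
  8. access T: MISS, evict K (next use: step 15). Cache: [E M T]
  9. access E: HIT. Next use of E: step 11. Cache: [E M T]
  10. access T: HIT. Next use of T: step 12. Cache: [E M T]
  11. access E: HIT. Next use of E: step 13. Cache: [E M T]
  12. access T: HIT. Next use of T: step 16. Cache: [E M T]
  13. access E: HIT. Next use of E: never. Cache: [E M T]
  14. access M: HIT. Next use of M: never. Cache: [E M T]
  15. access K: MISS, evict E (next use: never). Cache: [M T K]
  16. access T: HIT. Next use of T: step 17. Cache: [M T K]
  17. access T: HIT. Next use of T: step 19. Cache: [M T K]
  18. access K: HIT. Next use of K: step 21. Cache: [M T K]
  19. access T: HIT. Next use of T: step 20. Cache: [M T K]
  20. access T: HIT. Next use of T: step 22. Cache: [M T K]
  21. access K: HIT. Next use of K: step 23. Cache: [M T K]
  22. access T: HIT. Next use of T: never. Cache: [M T K]
  23. access K: HIT. Next use of K: never. Cache: [M T K]
Total: 18 hits, 5 misses, 2 evictions

Answer: 2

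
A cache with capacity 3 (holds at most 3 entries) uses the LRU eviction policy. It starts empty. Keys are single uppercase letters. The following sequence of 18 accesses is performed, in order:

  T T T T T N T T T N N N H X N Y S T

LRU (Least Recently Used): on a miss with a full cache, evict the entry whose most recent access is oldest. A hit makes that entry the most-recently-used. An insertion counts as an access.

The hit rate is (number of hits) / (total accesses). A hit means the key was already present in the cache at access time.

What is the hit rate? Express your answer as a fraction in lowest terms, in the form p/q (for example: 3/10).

LRU simulation (capacity=3):
  1. access T: MISS. Cache (LRU->MRU): [T]
  2. access T: HIT. Cache (LRU->MRU): [T]
  3. access T: HIT. Cache (LRU->MRU): [T]
  4. access T: HIT. Cache (LRU->MRU): [T]
  5. access T: HIT. Cache (LRU->MRU): [T]
  6. access N: MISS. Cache (LRU->MRU): [T N]
  7. access T: HIT. Cache (LRU->MRU): [N T]
  8. access T: HIT. Cache (LRU->MRU): [N T]
  9. access T: HIT. Cache (LRU->MRU): [N T]
  10. access N: HIT. Cache (LRU->MRU): [T N]
  11. access N: HIT. Cache (LRU->MRU): [T N]
  12. access N: HIT. Cache (LRU->MRU): [T N]
  13. access H: MISS. Cache (LRU->MRU): [T N H]
  14. access X: MISS, evict T. Cache (LRU->MRU): [N H X]
  15. access N: HIT. Cache (LRU->MRU): [H X N]
  16. access Y: MISS, evict H. Cache (LRU->MRU): [X N Y]
  17. access S: MISS, evict X. Cache (LRU->MRU): [N Y S]
  18. access T: MISS, evict N. Cache (LRU->MRU): [Y S T]
Total: 11 hits, 7 misses, 4 evictions

Hit rate = 11/18

Answer: 11/18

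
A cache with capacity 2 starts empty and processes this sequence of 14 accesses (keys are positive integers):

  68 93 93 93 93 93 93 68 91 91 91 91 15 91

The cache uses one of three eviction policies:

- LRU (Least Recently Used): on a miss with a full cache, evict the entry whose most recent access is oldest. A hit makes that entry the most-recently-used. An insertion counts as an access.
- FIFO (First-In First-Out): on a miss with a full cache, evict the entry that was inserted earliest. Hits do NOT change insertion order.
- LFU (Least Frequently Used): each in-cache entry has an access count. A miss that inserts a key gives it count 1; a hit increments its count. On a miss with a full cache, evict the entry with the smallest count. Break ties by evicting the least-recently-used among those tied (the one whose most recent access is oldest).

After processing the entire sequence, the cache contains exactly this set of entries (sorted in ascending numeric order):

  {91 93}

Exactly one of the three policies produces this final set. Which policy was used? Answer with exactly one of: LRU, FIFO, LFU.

Answer: LFU

Derivation:
Simulating under each policy and comparing final sets:
  LRU: final set = {15 91} -> differs
  FIFO: final set = {15 91} -> differs
  LFU: final set = {91 93} -> MATCHES target
Only LFU produces the target set.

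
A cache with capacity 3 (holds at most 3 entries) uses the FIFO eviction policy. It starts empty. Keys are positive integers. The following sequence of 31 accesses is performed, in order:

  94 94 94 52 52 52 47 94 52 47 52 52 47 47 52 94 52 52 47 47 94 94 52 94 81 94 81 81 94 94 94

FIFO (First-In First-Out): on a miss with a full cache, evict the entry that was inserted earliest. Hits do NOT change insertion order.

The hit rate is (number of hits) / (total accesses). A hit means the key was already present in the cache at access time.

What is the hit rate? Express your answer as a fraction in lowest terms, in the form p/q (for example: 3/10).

Answer: 26/31

Derivation:
FIFO simulation (capacity=3):
  1. access 94: MISS. Cache (old->new): [94]
  2. access 94: HIT. Cache (old->new): [94]
  3. access 94: HIT. Cache (old->new): [94]
  4. access 52: MISS. Cache (old->new): [94 52]
  5. access 52: HIT. Cache (old->new): [94 52]
  6. access 52: HIT. Cache (old->new): [94 52]
  7. access 47: MISS. Cache (old->new): [94 52 47]
  8. access 94: HIT. Cache (old->new): [94 52 47]
  9. access 52: HIT. Cache (old->new): [94 52 47]
  10. access 47: HIT. Cache (old->new): [94 52 47]
  11. access 52: HIT. Cache (old->new): [94 52 47]
  12. access 52: HIT. Cache (old->new): [94 52 47]
  13. access 47: HIT. Cache (old->new): [94 52 47]
  14. access 47: HIT. Cache (old->new): [94 52 47]
  15. access 52: HIT. Cache (old->new): [94 52 47]
  16. access 94: HIT. Cache (old->new): [94 52 47]
  17. access 52: HIT. Cache (old->new): [94 52 47]
  18. access 52: HIT. Cache (old->new): [94 52 47]
  19. access 47: HIT. Cache (old->new): [94 52 47]
  20. access 47: HIT. Cache (old->new): [94 52 47]
  21. access 94: HIT. Cache (old->new): [94 52 47]
  22. access 94: HIT. Cache (old->new): [94 52 47]
  23. access 52: HIT. Cache (old->new): [94 52 47]
  24. access 94: HIT. Cache (old->new): [94 52 47]
  25. access 81: MISS, evict 94. Cache (old->new): [52 47 81]
  26. access 94: MISS, evict 52. Cache (old->new): [47 81 94]
  27. access 81: HIT. Cache (old->new): [47 81 94]
  28. access 81: HIT. Cache (old->new): [47 81 94]
  29. access 94: HIT. Cache (old->new): [47 81 94]
  30. access 94: HIT. Cache (old->new): [47 81 94]
  31. access 94: HIT. Cache (old->new): [47 81 94]
Total: 26 hits, 5 misses, 2 evictions

Hit rate = 26/31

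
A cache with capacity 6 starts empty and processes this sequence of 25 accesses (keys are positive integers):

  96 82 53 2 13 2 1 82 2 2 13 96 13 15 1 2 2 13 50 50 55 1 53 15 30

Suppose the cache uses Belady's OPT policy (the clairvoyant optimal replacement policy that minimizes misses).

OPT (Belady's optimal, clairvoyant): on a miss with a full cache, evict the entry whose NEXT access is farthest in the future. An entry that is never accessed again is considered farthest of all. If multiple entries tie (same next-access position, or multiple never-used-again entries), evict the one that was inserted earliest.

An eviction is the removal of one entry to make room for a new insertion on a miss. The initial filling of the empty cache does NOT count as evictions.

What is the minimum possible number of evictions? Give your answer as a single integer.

Answer: 4

Derivation:
OPT (Belady) simulation (capacity=6):
  1. access 96: MISS. Cache: [96]
  2. access 82: MISS. Cache: [96 82]
  3. access 53: MISS. Cache: [96 82 53]
  4. access 2: MISS. Cache: [96 82 53 2]
  5. access 13: MISS. Cache: [96 82 53 2 13]
  6. access 2: HIT. Next use of 2: step 9. Cache: [96 82 53 2 13]
  7. access 1: MISS. Cache: [96 82 53 2 13 1]
  8. access 82: HIT. Next use of 82: never. Cache: [96 82 53 2 13 1]
  9. access 2: HIT. Next use of 2: step 10. Cache: [96 82 53 2 13 1]
  10. access 2: HIT. Next use of 2: step 16. Cache: [96 82 53 2 13 1]
  11. access 13: HIT. Next use of 13: step 13. Cache: [96 82 53 2 13 1]
  12. access 96: HIT. Next use of 96: never. Cache: [96 82 53 2 13 1]
  13. access 13: HIT. Next use of 13: step 18. Cache: [96 82 53 2 13 1]
  14. access 15: MISS, evict 96 (next use: never). Cache: [82 53 2 13 1 15]
  15. access 1: HIT. Next use of 1: step 22. Cache: [82 53 2 13 1 15]
  16. access 2: HIT. Next use of 2: step 17. Cache: [82 53 2 13 1 15]
  17. access 2: HIT. Next use of 2: never. Cache: [82 53 2 13 1 15]
  18. access 13: HIT. Next use of 13: never. Cache: [82 53 2 13 1 15]
  19. access 50: MISS, evict 82 (next use: never). Cache: [53 2 13 1 15 50]
  20. access 50: HIT. Next use of 50: never. Cache: [53 2 13 1 15 50]
  21. access 55: MISS, evict 2 (next use: never). Cache: [53 13 1 15 50 55]
  22. access 1: HIT. Next use of 1: never. Cache: [53 13 1 15 50 55]
  23. access 53: HIT. Next use of 53: never. Cache: [53 13 1 15 50 55]
  24. access 15: HIT. Next use of 15: never. Cache: [53 13 1 15 50 55]
  25. access 30: MISS, evict 53 (next use: never). Cache: [13 1 15 50 55 30]
Total: 15 hits, 10 misses, 4 evictions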